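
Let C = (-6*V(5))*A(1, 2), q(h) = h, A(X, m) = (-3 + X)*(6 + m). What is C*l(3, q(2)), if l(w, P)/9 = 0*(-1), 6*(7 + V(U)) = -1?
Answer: 0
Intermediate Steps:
V(U) = -43/6 (V(U) = -7 + (⅙)*(-1) = -7 - ⅙ = -43/6)
l(w, P) = 0 (l(w, P) = 9*(0*(-1)) = 9*0 = 0)
C = -688 (C = (-6*(-43/6))*(-18 - 3*2 + 6*1 + 1*2) = 43*(-18 - 6 + 6 + 2) = 43*(-16) = -688)
C*l(3, q(2)) = -688*0 = 0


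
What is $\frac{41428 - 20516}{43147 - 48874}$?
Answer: $- \frac{20912}{5727} \approx -3.6515$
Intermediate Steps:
$\frac{41428 - 20516}{43147 - 48874} = \frac{20912}{-5727} = 20912 \left(- \frac{1}{5727}\right) = - \frac{20912}{5727}$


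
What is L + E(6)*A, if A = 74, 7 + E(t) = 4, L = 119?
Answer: -103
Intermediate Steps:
E(t) = -3 (E(t) = -7 + 4 = -3)
L + E(6)*A = 119 - 3*74 = 119 - 222 = -103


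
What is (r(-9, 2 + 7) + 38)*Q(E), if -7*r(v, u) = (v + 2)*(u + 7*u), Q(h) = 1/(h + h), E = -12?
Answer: -55/12 ≈ -4.5833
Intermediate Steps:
Q(h) = 1/(2*h)
r(v, u) = -8*u*(2 + v)/7 (r(v, u) = -(v + 2)*(u + 7*u)/7 = -(2 + v)*8*u/7 = -8*u*(2 + v)/7)
(r(-9, 2 + 7) + 38)*Q(E) = (-8*(2 + 7)*(2 - 9)/7 + 38)*((½)/(-12)) = (-8/7*9*(-7) + 38)*((½)*(-1/12)) = (72 + 38)*(-1/24) = 110*(-1/24) = -55/12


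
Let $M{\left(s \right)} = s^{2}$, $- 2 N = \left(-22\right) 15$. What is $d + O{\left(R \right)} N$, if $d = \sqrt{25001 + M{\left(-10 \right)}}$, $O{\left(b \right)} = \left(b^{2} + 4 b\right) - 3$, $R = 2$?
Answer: $1485 + 3 \sqrt{2789} \approx 1643.4$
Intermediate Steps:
$O{\left(b \right)} = -3 + b^{2} + 4 b$
$N = 165$ ($N = - \frac{\left(-22\right) 15}{2} = \left(- \frac{1}{2}\right) \left(-330\right) = 165$)
$d = 3 \sqrt{2789}$ ($d = \sqrt{25001 + \left(-10\right)^{2}} = \sqrt{25001 + 100} = \sqrt{25101} = 3 \sqrt{2789} \approx 158.43$)
$d + O{\left(R \right)} N = 3 \sqrt{2789} + \left(-3 + 2^{2} + 4 \cdot 2\right) 165 = 3 \sqrt{2789} + \left(-3 + 4 + 8\right) 165 = 3 \sqrt{2789} + 9 \cdot 165 = 3 \sqrt{2789} + 1485 = 1485 + 3 \sqrt{2789}$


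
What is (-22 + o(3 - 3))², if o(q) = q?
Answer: 484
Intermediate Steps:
(-22 + o(3 - 3))² = (-22 + (3 - 3))² = (-22 + 0)² = (-22)² = 484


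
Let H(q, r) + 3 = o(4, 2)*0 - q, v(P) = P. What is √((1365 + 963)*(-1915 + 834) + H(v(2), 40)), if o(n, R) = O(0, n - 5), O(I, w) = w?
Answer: I*√2516573 ≈ 1586.4*I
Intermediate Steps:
o(n, R) = -5 + n (o(n, R) = n - 5 = -5 + n)
H(q, r) = -3 - q (H(q, r) = -3 + ((-5 + 4)*0 - q) = -3 + (-1*0 - q) = -3 + (0 - q) = -3 - q)
√((1365 + 963)*(-1915 + 834) + H(v(2), 40)) = √((1365 + 963)*(-1915 + 834) + (-3 - 1*2)) = √(2328*(-1081) + (-3 - 2)) = √(-2516568 - 5) = √(-2516573) = I*√2516573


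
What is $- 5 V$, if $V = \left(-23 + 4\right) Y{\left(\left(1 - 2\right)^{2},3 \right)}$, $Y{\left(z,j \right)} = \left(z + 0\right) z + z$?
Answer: $190$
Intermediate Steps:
$Y{\left(z,j \right)} = z + z^{2}$ ($Y{\left(z,j \right)} = z z + z = z^{2} + z = z + z^{2}$)
$V = -38$ ($V = \left(-23 + 4\right) \left(1 - 2\right)^{2} \left(1 + \left(1 - 2\right)^{2}\right) = - 19 \left(-1\right)^{2} \left(1 + \left(-1\right)^{2}\right) = - 19 \cdot 1 \left(1 + 1\right) = - 19 \cdot 1 \cdot 2 = \left(-19\right) 2 = -38$)
$- 5 V = \left(-5\right) \left(-38\right) = 190$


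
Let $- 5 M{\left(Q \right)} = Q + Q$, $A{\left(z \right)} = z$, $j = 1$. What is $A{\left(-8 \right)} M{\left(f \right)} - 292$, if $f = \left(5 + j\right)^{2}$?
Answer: $- \frac{884}{5} \approx -176.8$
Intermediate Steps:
$f = 36$ ($f = \left(5 + 1\right)^{2} = 6^{2} = 36$)
$M{\left(Q \right)} = - \frac{2 Q}{5}$ ($M{\left(Q \right)} = - \frac{Q + Q}{5} = - \frac{2 Q}{5}$)
$A{\left(-8 \right)} M{\left(f \right)} - 292 = - 8 \left(\left(- \frac{2}{5}\right) 36\right) - 292 = \left(-8\right) \left(- \frac{72}{5}\right) - 292 = \frac{576}{5} - 292 = - \frac{884}{5}$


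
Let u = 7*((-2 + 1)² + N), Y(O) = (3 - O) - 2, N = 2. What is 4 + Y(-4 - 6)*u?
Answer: 235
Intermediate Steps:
Y(O) = 1 - O
u = 21 (u = 7*((-2 + 1)² + 2) = 7*((-1)² + 2) = 7*(1 + 2) = 7*3 = 21)
4 + Y(-4 - 6)*u = 4 + (1 - (-4 - 6))*21 = 4 + (1 - 1*(-10))*21 = 4 + (1 + 10)*21 = 4 + 11*21 = 4 + 231 = 235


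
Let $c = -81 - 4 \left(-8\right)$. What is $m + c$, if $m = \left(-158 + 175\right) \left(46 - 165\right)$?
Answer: $-2072$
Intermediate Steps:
$m = -2023$ ($m = 17 \left(-119\right) = -2023$)
$c = -49$ ($c = -81 - -32 = -81 + 32 = -49$)
$m + c = -2023 - 49 = -2072$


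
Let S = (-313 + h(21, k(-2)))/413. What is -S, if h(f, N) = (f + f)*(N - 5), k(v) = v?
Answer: 607/413 ≈ 1.4697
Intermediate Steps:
h(f, N) = 2*f*(-5 + N) (h(f, N) = (2*f)*(-5 + N) = 2*f*(-5 + N))
S = -607/413 (S = (-313 + 2*21*(-5 - 2))/413 = (-313 + 2*21*(-7))*(1/413) = (-313 - 294)*(1/413) = -607*1/413 = -607/413 ≈ -1.4697)
-S = -1*(-607/413) = 607/413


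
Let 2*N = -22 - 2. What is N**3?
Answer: -1728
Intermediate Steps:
N = -12 (N = (-22 - 2)/2 = (1/2)*(-24) = -12)
N**3 = (-12)**3 = -1728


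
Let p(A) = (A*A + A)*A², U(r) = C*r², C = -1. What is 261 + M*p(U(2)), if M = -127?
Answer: -24123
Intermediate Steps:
U(r) = -r²
p(A) = A²*(A + A²) (p(A) = (A² + A)*A² = (A + A²)*A² = A²*(A + A²))
261 + M*p(U(2)) = 261 - 127*(-1*2²)³*(1 - 1*2²) = 261 - 127*(-1*4)³*(1 - 1*4) = 261 - 127*(-4)³*(1 - 4) = 261 - (-8128)*(-3) = 261 - 127*192 = 261 - 24384 = -24123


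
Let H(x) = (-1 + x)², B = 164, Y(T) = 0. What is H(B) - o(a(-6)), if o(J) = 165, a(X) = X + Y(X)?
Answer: 26404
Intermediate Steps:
a(X) = X (a(X) = X + 0 = X)
H(B) - o(a(-6)) = (-1 + 164)² - 1*165 = 163² - 165 = 26569 - 165 = 26404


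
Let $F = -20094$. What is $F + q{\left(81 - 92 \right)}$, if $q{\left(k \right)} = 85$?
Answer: $-20009$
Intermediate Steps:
$F + q{\left(81 - 92 \right)} = -20094 + 85 = -20009$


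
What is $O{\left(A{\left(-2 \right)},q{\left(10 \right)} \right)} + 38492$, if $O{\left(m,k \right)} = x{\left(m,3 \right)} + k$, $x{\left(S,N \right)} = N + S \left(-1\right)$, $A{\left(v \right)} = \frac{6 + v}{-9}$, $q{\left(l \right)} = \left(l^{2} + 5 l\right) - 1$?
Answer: $\frac{347800}{9} \approx 38644.0$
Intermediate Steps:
$q{\left(l \right)} = -1 + l^{2} + 5 l$
$A{\left(v \right)} = - \frac{2}{3} - \frac{v}{9}$ ($A{\left(v \right)} = \left(6 + v\right) \left(- \frac{1}{9}\right) = - \frac{2}{3} - \frac{v}{9}$)
$x{\left(S,N \right)} = N - S$
$O{\left(m,k \right)} = 3 + k - m$ ($O{\left(m,k \right)} = \left(3 - m\right) + k = 3 + k - m$)
$O{\left(A{\left(-2 \right)},q{\left(10 \right)} \right)} + 38492 = \left(3 + \left(-1 + 10^{2} + 5 \cdot 10\right) - \left(- \frac{2}{3} - - \frac{2}{9}\right)\right) + 38492 = \left(3 + \left(-1 + 100 + 50\right) - \left(- \frac{2}{3} + \frac{2}{9}\right)\right) + 38492 = \left(3 + 149 - - \frac{4}{9}\right) + 38492 = \left(3 + 149 + \frac{4}{9}\right) + 38492 = \frac{1372}{9} + 38492 = \frac{347800}{9}$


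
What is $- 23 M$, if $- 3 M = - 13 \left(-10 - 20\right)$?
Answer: $2990$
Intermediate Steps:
$M = -130$ ($M = - \frac{\left(-13\right) \left(-10 - 20\right)}{3} = - \frac{\left(-13\right) \left(-30\right)}{3} = \left(- \frac{1}{3}\right) 390 = -130$)
$- 23 M = \left(-23\right) \left(-130\right) = 2990$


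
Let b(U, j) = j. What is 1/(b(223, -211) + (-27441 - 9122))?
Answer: -1/36774 ≈ -2.7193e-5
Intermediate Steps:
1/(b(223, -211) + (-27441 - 9122)) = 1/(-211 + (-27441 - 9122)) = 1/(-211 - 36563) = 1/(-36774) = -1/36774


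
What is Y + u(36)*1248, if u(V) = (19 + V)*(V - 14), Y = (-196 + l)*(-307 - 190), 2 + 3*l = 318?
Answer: 4665424/3 ≈ 1.5551e+6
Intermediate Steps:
l = 316/3 (l = -⅔ + (⅓)*318 = -⅔ + 106 = 316/3 ≈ 105.33)
Y = 135184/3 (Y = (-196 + 316/3)*(-307 - 190) = -272/3*(-497) = 135184/3 ≈ 45061.)
u(V) = (-14 + V)*(19 + V) (u(V) = (19 + V)*(-14 + V) = (-14 + V)*(19 + V))
Y + u(36)*1248 = 135184/3 + (-266 + 36² + 5*36)*1248 = 135184/3 + (-266 + 1296 + 180)*1248 = 135184/3 + 1210*1248 = 135184/3 + 1510080 = 4665424/3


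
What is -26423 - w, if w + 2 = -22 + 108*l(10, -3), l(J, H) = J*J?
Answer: -37199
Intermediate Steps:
l(J, H) = J**2
w = 10776 (w = -2 + (-22 + 108*10**2) = -2 + (-22 + 108*100) = -2 + (-22 + 10800) = -2 + 10778 = 10776)
-26423 - w = -26423 - 1*10776 = -26423 - 10776 = -37199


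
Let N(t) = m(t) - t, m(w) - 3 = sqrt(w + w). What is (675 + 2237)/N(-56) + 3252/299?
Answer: 63055028/1074307 - 11648*I*sqrt(7)/3593 ≈ 58.694 - 8.5771*I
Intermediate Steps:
m(w) = 3 + sqrt(2)*sqrt(w) (m(w) = 3 + sqrt(w + w) = 3 + sqrt(2*w) = 3 + sqrt(2)*sqrt(w))
N(t) = 3 - t + sqrt(2)*sqrt(t) (N(t) = (3 + sqrt(2)*sqrt(t)) - t = 3 - t + sqrt(2)*sqrt(t))
(675 + 2237)/N(-56) + 3252/299 = (675 + 2237)/(3 - 1*(-56) + sqrt(2)*sqrt(-56)) + 3252/299 = 2912/(3 + 56 + sqrt(2)*(2*I*sqrt(14))) + 3252*(1/299) = 2912/(3 + 56 + 4*I*sqrt(7)) + 3252/299 = 2912/(59 + 4*I*sqrt(7)) + 3252/299 = 3252/299 + 2912/(59 + 4*I*sqrt(7))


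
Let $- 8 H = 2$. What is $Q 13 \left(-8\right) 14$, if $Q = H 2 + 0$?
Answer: $728$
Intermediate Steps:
$H = - \frac{1}{4}$ ($H = \left(- \frac{1}{8}\right) 2 = - \frac{1}{4} \approx -0.25$)
$Q = - \frac{1}{2}$ ($Q = \left(- \frac{1}{4}\right) 2 + 0 = - \frac{1}{2} + 0 = - \frac{1}{2} \approx -0.5$)
$Q 13 \left(-8\right) 14 = - \frac{13 \left(-8\right) 14}{2} = - \frac{\left(-104\right) 14}{2} = \left(- \frac{1}{2}\right) \left(-1456\right) = 728$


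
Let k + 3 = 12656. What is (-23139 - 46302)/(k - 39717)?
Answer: 69441/27064 ≈ 2.5658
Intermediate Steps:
k = 12653 (k = -3 + 12656 = 12653)
(-23139 - 46302)/(k - 39717) = (-23139 - 46302)/(12653 - 39717) = -69441/(-27064) = -69441*(-1/27064) = 69441/27064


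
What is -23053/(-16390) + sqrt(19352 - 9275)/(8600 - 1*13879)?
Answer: 23053/16390 - sqrt(10077)/5279 ≈ 1.3875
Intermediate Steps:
-23053/(-16390) + sqrt(19352 - 9275)/(8600 - 1*13879) = -23053*(-1/16390) + sqrt(10077)/(8600 - 13879) = 23053/16390 + sqrt(10077)/(-5279) = 23053/16390 + sqrt(10077)*(-1/5279) = 23053/16390 - sqrt(10077)/5279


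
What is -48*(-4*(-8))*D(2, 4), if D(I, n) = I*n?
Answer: -12288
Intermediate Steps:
-48*(-4*(-8))*D(2, 4) = -48*(-4*(-8))*2*4 = -1536*8 = -48*256 = -12288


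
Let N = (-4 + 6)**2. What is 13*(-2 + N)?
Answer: 26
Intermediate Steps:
N = 4 (N = 2**2 = 4)
13*(-2 + N) = 13*(-2 + 4) = 13*2 = 26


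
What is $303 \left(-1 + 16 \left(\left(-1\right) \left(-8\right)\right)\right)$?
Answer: $38481$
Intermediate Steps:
$303 \left(-1 + 16 \left(\left(-1\right) \left(-8\right)\right)\right) = 303 \left(-1 + 16 \cdot 8\right) = 303 \left(-1 + 128\right) = 303 \cdot 127 = 38481$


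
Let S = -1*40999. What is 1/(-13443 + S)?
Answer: -1/54442 ≈ -1.8368e-5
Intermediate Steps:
S = -40999
1/(-13443 + S) = 1/(-13443 - 40999) = 1/(-54442) = -1/54442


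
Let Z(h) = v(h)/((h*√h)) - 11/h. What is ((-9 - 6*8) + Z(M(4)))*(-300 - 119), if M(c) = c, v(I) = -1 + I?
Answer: 199025/8 ≈ 24878.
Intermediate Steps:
Z(h) = -11/h + (-1 + h)/h^(3/2) (Z(h) = (-1 + h)/((h*√h)) - 11/h = (-1 + h)/(h^(3/2)) - 11/h = (-1 + h)/h^(3/2) - 11/h = -11/h + (-1 + h)/h^(3/2))
((-9 - 6*8) + Z(M(4)))*(-300 - 119) = ((-9 - 6*8) + (-11*4^(3/2) + 4*(-1 + 4))/4^(5/2))*(-300 - 119) = ((-9 - 48) + (-11*8 + 4*3)/32)*(-419) = (-57 + (-88 + 12)/32)*(-419) = (-57 + (1/32)*(-76))*(-419) = (-57 - 19/8)*(-419) = -475/8*(-419) = 199025/8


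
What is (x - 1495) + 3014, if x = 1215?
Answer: 2734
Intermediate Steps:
(x - 1495) + 3014 = (1215 - 1495) + 3014 = -280 + 3014 = 2734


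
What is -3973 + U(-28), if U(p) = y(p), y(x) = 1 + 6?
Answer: -3966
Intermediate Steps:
y(x) = 7
U(p) = 7
-3973 + U(-28) = -3973 + 7 = -3966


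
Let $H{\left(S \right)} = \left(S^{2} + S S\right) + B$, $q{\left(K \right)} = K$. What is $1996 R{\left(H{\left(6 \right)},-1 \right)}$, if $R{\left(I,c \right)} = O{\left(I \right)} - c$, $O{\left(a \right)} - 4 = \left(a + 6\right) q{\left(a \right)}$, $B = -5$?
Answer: $9772416$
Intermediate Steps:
$H{\left(S \right)} = -5 + 2 S^{2}$ ($H{\left(S \right)} = \left(S^{2} + S S\right) - 5 = \left(S^{2} + S^{2}\right) - 5 = 2 S^{2} - 5 = -5 + 2 S^{2}$)
$O{\left(a \right)} = 4 + a \left(6 + a\right)$ ($O{\left(a \right)} = 4 + \left(a + 6\right) a = 4 + \left(6 + a\right) a = 4 + a \left(6 + a\right)$)
$R{\left(I,c \right)} = 4 + I^{2} - c + 6 I$ ($R{\left(I,c \right)} = \left(4 + I^{2} + 6 I\right) - c = 4 + I^{2} - c + 6 I$)
$1996 R{\left(H{\left(6 \right)},-1 \right)} = 1996 \left(4 + \left(-5 + 2 \cdot 6^{2}\right)^{2} - -1 + 6 \left(-5 + 2 \cdot 6^{2}\right)\right) = 1996 \left(4 + \left(-5 + 2 \cdot 36\right)^{2} + 1 + 6 \left(-5 + 2 \cdot 36\right)\right) = 1996 \left(4 + \left(-5 + 72\right)^{2} + 1 + 6 \left(-5 + 72\right)\right) = 1996 \left(4 + 67^{2} + 1 + 6 \cdot 67\right) = 1996 \left(4 + 4489 + 1 + 402\right) = 1996 \cdot 4896 = 9772416$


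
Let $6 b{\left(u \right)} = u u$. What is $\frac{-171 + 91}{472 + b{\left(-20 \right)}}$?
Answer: $- \frac{15}{101} \approx -0.14851$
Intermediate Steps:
$b{\left(u \right)} = \frac{u^{2}}{6}$ ($b{\left(u \right)} = \frac{u u}{6} = \frac{u^{2}}{6}$)
$\frac{-171 + 91}{472 + b{\left(-20 \right)}} = \frac{-171 + 91}{472 + \frac{\left(-20\right)^{2}}{6}} = - \frac{80}{472 + \frac{1}{6} \cdot 400} = - \frac{80}{472 + \frac{200}{3}} = - \frac{80}{\frac{1616}{3}} = \left(-80\right) \frac{3}{1616} = - \frac{15}{101}$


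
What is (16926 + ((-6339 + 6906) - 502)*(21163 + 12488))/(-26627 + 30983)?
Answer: 734747/1452 ≈ 506.02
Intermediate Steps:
(16926 + ((-6339 + 6906) - 502)*(21163 + 12488))/(-26627 + 30983) = (16926 + (567 - 502)*33651)/4356 = (16926 + 65*33651)*(1/4356) = (16926 + 2187315)*(1/4356) = 2204241*(1/4356) = 734747/1452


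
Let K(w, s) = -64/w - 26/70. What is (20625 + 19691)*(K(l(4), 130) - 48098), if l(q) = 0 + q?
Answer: -67892264948/35 ≈ -1.9398e+9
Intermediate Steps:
l(q) = q
K(w, s) = -13/35 - 64/w (K(w, s) = -64/w - 26*1/70 = -64/w - 13/35 = -13/35 - 64/w)
(20625 + 19691)*(K(l(4), 130) - 48098) = (20625 + 19691)*((-13/35 - 64/4) - 48098) = 40316*((-13/35 - 64*¼) - 48098) = 40316*((-13/35 - 16) - 48098) = 40316*(-573/35 - 48098) = 40316*(-1684003/35) = -67892264948/35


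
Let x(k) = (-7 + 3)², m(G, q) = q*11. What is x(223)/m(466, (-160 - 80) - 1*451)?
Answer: -16/7601 ≈ -0.0021050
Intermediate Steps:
m(G, q) = 11*q
x(k) = 16 (x(k) = (-4)² = 16)
x(223)/m(466, (-160 - 80) - 1*451) = 16/((11*((-160 - 80) - 1*451))) = 16/((11*(-240 - 451))) = 16/((11*(-691))) = 16/(-7601) = 16*(-1/7601) = -16/7601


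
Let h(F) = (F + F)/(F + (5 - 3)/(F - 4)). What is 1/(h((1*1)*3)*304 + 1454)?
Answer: 1/3278 ≈ 0.00030506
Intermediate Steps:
h(F) = 2*F/(F + 2/(-4 + F)) (h(F) = (2*F)/(F + 2/(-4 + F)) = 2*F/(F + 2/(-4 + F)))
1/(h((1*1)*3)*304 + 1454) = 1/((2*((1*1)*3)*(-4 + (1*1)*3)/(2 + ((1*1)*3)**2 - 4*1*1*3))*304 + 1454) = 1/((2*(1*3)*(-4 + 1*3)/(2 + (1*3)**2 - 4*3))*304 + 1454) = 1/((2*3*(-4 + 3)/(2 + 3**2 - 4*3))*304 + 1454) = 1/((2*3*(-1)/(2 + 9 - 12))*304 + 1454) = 1/((2*3*(-1)/(-1))*304 + 1454) = 1/((2*3*(-1)*(-1))*304 + 1454) = 1/(6*304 + 1454) = 1/(1824 + 1454) = 1/3278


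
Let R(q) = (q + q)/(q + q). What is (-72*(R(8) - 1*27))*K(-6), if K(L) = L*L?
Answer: 67392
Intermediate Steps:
K(L) = L**2
R(q) = 1 (R(q) = (2*q)/((2*q)) = (2*q)*(1/(2*q)) = 1)
(-72*(R(8) - 1*27))*K(-6) = -72*(1 - 1*27)*(-6)**2 = -72*(1 - 27)*36 = -72*(-26)*36 = 1872*36 = 67392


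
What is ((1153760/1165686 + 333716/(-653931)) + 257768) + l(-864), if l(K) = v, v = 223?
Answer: 32776880596214065/127046368611 ≈ 2.5799e+5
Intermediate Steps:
l(K) = 223
((1153760/1165686 + 333716/(-653931)) + 257768) + l(-864) = ((1153760/1165686 + 333716/(-653931)) + 257768) + 223 = ((1153760*(1/1165686) + 333716*(-1/653931)) + 257768) + 223 = ((576880/582843 - 333716/653931) + 257768) + 223 = (60911893564/127046368611 + 257768) + 223 = 32748549256013812/127046368611 + 223 = 32776880596214065/127046368611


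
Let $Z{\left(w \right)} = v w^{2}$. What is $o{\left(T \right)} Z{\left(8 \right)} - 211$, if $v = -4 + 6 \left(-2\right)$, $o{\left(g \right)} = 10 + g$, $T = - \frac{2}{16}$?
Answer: $-10323$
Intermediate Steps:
$T = - \frac{1}{8}$ ($T = \left(-2\right) \frac{1}{16} = - \frac{1}{8} \approx -0.125$)
$v = -16$ ($v = -4 - 12 = -16$)
$Z{\left(w \right)} = - 16 w^{2}$
$o{\left(T \right)} Z{\left(8 \right)} - 211 = \left(10 - \frac{1}{8}\right) \left(- 16 \cdot 8^{2}\right) - 211 = \frac{79 \left(\left(-16\right) 64\right)}{8} - 211 = \frac{79}{8} \left(-1024\right) - 211 = -10112 - 211 = -10323$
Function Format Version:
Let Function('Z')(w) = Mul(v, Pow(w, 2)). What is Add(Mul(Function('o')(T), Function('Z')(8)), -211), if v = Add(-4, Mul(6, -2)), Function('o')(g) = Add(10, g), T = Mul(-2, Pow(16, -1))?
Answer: -10323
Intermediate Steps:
T = Rational(-1, 8) (T = Mul(-2, Rational(1, 16)) = Rational(-1, 8) ≈ -0.12500)
v = -16 (v = Add(-4, -12) = -16)
Function('Z')(w) = Mul(-16, Pow(w, 2))
Add(Mul(Function('o')(T), Function('Z')(8)), -211) = Add(Mul(Add(10, Rational(-1, 8)), Mul(-16, Pow(8, 2))), -211) = Add(Mul(Rational(79, 8), Mul(-16, 64)), -211) = Add(Mul(Rational(79, 8), -1024), -211) = Add(-10112, -211) = -10323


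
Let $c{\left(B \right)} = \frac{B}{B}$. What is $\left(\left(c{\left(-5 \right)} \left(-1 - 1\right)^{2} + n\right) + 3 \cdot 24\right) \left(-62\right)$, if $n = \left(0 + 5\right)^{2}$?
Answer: $-6262$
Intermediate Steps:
$n = 25$ ($n = 5^{2} = 25$)
$c{\left(B \right)} = 1$
$\left(\left(c{\left(-5 \right)} \left(-1 - 1\right)^{2} + n\right) + 3 \cdot 24\right) \left(-62\right) = \left(\left(1 \left(-1 - 1\right)^{2} + 25\right) + 3 \cdot 24\right) \left(-62\right) = \left(\left(1 \left(-2\right)^{2} + 25\right) + 72\right) \left(-62\right) = \left(\left(1 \cdot 4 + 25\right) + 72\right) \left(-62\right) = \left(\left(4 + 25\right) + 72\right) \left(-62\right) = \left(29 + 72\right) \left(-62\right) = 101 \left(-62\right) = -6262$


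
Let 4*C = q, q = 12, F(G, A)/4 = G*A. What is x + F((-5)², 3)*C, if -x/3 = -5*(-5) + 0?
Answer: 825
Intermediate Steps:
F(G, A) = 4*A*G (F(G, A) = 4*(G*A) = 4*(A*G) = 4*A*G)
C = 3 (C = (¼)*12 = 3)
x = -75 (x = -3*(-5*(-5) + 0) = -3*(25 + 0) = -3*25 = -75)
x + F((-5)², 3)*C = -75 + (4*3*(-5)²)*3 = -75 + (4*3*25)*3 = -75 + 300*3 = -75 + 900 = 825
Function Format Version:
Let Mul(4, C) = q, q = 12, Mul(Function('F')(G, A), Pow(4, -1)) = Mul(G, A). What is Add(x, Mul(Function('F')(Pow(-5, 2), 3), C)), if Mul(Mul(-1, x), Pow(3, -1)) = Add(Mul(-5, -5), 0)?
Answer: 825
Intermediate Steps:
Function('F')(G, A) = Mul(4, A, G) (Function('F')(G, A) = Mul(4, Mul(G, A)) = Mul(4, Mul(A, G)) = Mul(4, A, G))
C = 3 (C = Mul(Rational(1, 4), 12) = 3)
x = -75 (x = Mul(-3, Add(Mul(-5, -5), 0)) = Mul(-3, Add(25, 0)) = Mul(-3, 25) = -75)
Add(x, Mul(Function('F')(Pow(-5, 2), 3), C)) = Add(-75, Mul(Mul(4, 3, Pow(-5, 2)), 3)) = Add(-75, Mul(Mul(4, 3, 25), 3)) = Add(-75, Mul(300, 3)) = Add(-75, 900) = 825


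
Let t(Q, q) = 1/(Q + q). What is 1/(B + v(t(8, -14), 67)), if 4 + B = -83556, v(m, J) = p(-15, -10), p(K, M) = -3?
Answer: -1/83563 ≈ -1.1967e-5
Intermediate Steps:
v(m, J) = -3
B = -83560 (B = -4 - 83556 = -83560)
1/(B + v(t(8, -14), 67)) = 1/(-83560 - 3) = 1/(-83563) = -1/83563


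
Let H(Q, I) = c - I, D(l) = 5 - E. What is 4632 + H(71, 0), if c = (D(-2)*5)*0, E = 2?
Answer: 4632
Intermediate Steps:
D(l) = 3 (D(l) = 5 - 1*2 = 5 - 2 = 3)
c = 0 (c = (3*5)*0 = 15*0 = 0)
H(Q, I) = -I (H(Q, I) = 0 - I = -I)
4632 + H(71, 0) = 4632 - 1*0 = 4632 + 0 = 4632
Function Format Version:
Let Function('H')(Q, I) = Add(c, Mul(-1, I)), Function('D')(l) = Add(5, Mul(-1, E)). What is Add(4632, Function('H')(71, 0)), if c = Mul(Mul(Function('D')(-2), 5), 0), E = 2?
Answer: 4632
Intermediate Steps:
Function('D')(l) = 3 (Function('D')(l) = Add(5, Mul(-1, 2)) = Add(5, -2) = 3)
c = 0 (c = Mul(Mul(3, 5), 0) = Mul(15, 0) = 0)
Function('H')(Q, I) = Mul(-1, I) (Function('H')(Q, I) = Add(0, Mul(-1, I)) = Mul(-1, I))
Add(4632, Function('H')(71, 0)) = Add(4632, Mul(-1, 0)) = Add(4632, 0) = 4632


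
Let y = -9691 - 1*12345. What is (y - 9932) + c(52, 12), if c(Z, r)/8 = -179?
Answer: -33400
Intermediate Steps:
c(Z, r) = -1432 (c(Z, r) = 8*(-179) = -1432)
y = -22036 (y = -9691 - 12345 = -22036)
(y - 9932) + c(52, 12) = (-22036 - 9932) - 1432 = -31968 - 1432 = -33400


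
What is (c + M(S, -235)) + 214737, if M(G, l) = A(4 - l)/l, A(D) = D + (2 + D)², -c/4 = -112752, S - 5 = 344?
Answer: 31278351/47 ≈ 6.6550e+5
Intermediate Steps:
S = 349 (S = 5 + 344 = 349)
c = 451008 (c = -4*(-112752) = 451008)
M(G, l) = (4 + (6 - l)² - l)/l (M(G, l) = ((4 - l) + (2 + (4 - l))²)/l = ((4 - l) + (6 - l)²)/l = (4 + (6 - l)² - l)/l)
(c + M(S, -235)) + 214737 = (451008 + (4 + (6 - 1*(-235))² - 1*(-235))/(-235)) + 214737 = (451008 - (4 + (6 + 235)² + 235)/235) + 214737 = (451008 - (4 + 241² + 235)/235) + 214737 = (451008 - (4 + 58081 + 235)/235) + 214737 = (451008 - 1/235*58320) + 214737 = (451008 - 11664/47) + 214737 = 21185712/47 + 214737 = 31278351/47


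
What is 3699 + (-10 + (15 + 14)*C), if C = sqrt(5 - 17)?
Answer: 3689 + 58*I*sqrt(3) ≈ 3689.0 + 100.46*I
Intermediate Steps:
C = 2*I*sqrt(3) (C = sqrt(-12) = 2*I*sqrt(3) ≈ 3.4641*I)
3699 + (-10 + (15 + 14)*C) = 3699 + (-10 + (15 + 14)*(2*I*sqrt(3))) = 3699 + (-10 + 29*(2*I*sqrt(3))) = 3699 + (-10 + 58*I*sqrt(3)) = 3689 + 58*I*sqrt(3)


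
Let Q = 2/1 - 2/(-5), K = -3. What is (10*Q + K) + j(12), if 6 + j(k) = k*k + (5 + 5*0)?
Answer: 164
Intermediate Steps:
j(k) = -1 + k**2 (j(k) = -6 + (k*k + (5 + 5*0)) = -6 + (k**2 + (5 + 0)) = -6 + (k**2 + 5) = -6 + (5 + k**2) = -1 + k**2)
Q = 12/5 (Q = 2*1 - 2*(-1/5) = 2 + 2/5 = 12/5 ≈ 2.4000)
(10*Q + K) + j(12) = (10*(12/5) - 3) + (-1 + 12**2) = (24 - 3) + (-1 + 144) = 21 + 143 = 164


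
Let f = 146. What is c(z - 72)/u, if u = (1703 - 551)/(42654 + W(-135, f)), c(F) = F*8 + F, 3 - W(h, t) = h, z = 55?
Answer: -90933/16 ≈ -5683.3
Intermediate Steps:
W(h, t) = 3 - h
c(F) = 9*F (c(F) = 8*F + F = 9*F)
u = 48/1783 (u = (1703 - 551)/(42654 + (3 - 1*(-135))) = 1152/(42654 + (3 + 135)) = 1152/(42654 + 138) = 1152/42792 = 1152*(1/42792) = 48/1783 ≈ 0.026921)
c(z - 72)/u = (9*(55 - 72))/(48/1783) = (9*(-17))*(1783/48) = -153*1783/48 = -90933/16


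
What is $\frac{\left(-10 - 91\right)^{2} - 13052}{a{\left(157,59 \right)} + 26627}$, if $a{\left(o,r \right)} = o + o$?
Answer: $- \frac{2851}{26941} \approx -0.10582$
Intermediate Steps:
$a{\left(o,r \right)} = 2 o$
$\frac{\left(-10 - 91\right)^{2} - 13052}{a{\left(157,59 \right)} + 26627} = \frac{\left(-10 - 91\right)^{2} - 13052}{2 \cdot 157 + 26627} = \frac{\left(-101\right)^{2} - 13052}{314 + 26627} = \frac{10201 - 13052}{26941} = \left(-2851\right) \frac{1}{26941} = - \frac{2851}{26941}$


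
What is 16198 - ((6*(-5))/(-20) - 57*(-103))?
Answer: 20651/2 ≈ 10326.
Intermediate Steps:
16198 - ((6*(-5))/(-20) - 57*(-103)) = 16198 - (-30*(-1/20) + 5871) = 16198 - (3/2 + 5871) = 16198 - 1*11745/2 = 16198 - 11745/2 = 20651/2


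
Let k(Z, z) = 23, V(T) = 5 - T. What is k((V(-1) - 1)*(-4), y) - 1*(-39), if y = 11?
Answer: 62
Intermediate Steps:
k((V(-1) - 1)*(-4), y) - 1*(-39) = 23 - 1*(-39) = 23 + 39 = 62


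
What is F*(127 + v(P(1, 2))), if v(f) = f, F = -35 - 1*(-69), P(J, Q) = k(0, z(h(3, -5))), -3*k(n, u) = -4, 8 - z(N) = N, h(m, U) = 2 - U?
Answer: 13090/3 ≈ 4363.3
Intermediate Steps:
z(N) = 8 - N
k(n, u) = 4/3 (k(n, u) = -⅓*(-4) = 4/3)
P(J, Q) = 4/3
F = 34 (F = -35 + 69 = 34)
F*(127 + v(P(1, 2))) = 34*(127 + 4/3) = 34*(385/3) = 13090/3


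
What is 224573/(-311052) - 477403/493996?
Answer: -16214707604/9603652737 ≈ -1.6884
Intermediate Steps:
224573/(-311052) - 477403/493996 = 224573*(-1/311052) - 477403*1/493996 = -224573/311052 - 477403/493996 = -16214707604/9603652737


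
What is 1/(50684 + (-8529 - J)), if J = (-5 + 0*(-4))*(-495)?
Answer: 1/39680 ≈ 2.5202e-5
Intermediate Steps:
J = 2475 (J = (-5 + 0)*(-495) = -5*(-495) = 2475)
1/(50684 + (-8529 - J)) = 1/(50684 + (-8529 - 1*2475)) = 1/(50684 + (-8529 - 2475)) = 1/(50684 - 11004) = 1/39680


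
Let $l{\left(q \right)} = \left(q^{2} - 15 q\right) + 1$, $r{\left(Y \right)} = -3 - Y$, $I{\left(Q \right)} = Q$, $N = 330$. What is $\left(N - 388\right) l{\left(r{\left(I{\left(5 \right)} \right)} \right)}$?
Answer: $-10730$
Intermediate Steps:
$l{\left(q \right)} = 1 + q^{2} - 15 q$
$\left(N - 388\right) l{\left(r{\left(I{\left(5 \right)} \right)} \right)} = \left(330 - 388\right) \left(1 + \left(-3 - 5\right)^{2} - 15 \left(-3 - 5\right)\right) = - 58 \left(1 + \left(-3 - 5\right)^{2} - 15 \left(-3 - 5\right)\right) = - 58 \left(1 + \left(-8\right)^{2} - -120\right) = - 58 \left(1 + 64 + 120\right) = \left(-58\right) 185 = -10730$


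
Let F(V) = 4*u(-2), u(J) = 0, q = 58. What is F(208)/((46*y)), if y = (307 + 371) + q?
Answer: 0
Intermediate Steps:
F(V) = 0 (F(V) = 4*0 = 0)
y = 736 (y = (307 + 371) + 58 = 678 + 58 = 736)
F(208)/((46*y)) = 0/((46*736)) = 0/33856 = 0*(1/33856) = 0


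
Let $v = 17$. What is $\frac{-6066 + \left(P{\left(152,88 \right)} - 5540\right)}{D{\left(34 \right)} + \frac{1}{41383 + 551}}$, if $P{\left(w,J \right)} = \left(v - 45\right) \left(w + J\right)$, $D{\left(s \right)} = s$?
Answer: $- \frac{768482484}{1425757} \approx -539.0$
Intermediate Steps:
$P{\left(w,J \right)} = - 28 J - 28 w$ ($P{\left(w,J \right)} = \left(17 - 45\right) \left(w + J\right) = - 28 \left(J + w\right) = - 28 J - 28 w$)
$\frac{-6066 + \left(P{\left(152,88 \right)} - 5540\right)}{D{\left(34 \right)} + \frac{1}{41383 + 551}} = \frac{-6066 - 12260}{34 + \frac{1}{41383 + 551}} = \frac{-6066 - 12260}{34 + \frac{1}{41934}} = \frac{-6066 - 12260}{\frac{1425757}{41934}} = \left(-18326\right) \frac{41934}{1425757} = - \frac{768482484}{1425757}$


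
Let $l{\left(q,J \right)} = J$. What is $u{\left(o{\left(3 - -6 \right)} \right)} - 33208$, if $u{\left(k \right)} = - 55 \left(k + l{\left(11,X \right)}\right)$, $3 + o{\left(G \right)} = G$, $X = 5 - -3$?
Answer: $-33978$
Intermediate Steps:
$X = 8$ ($X = 5 + 3 = 8$)
$o{\left(G \right)} = -3 + G$
$u{\left(k \right)} = -440 - 55 k$ ($u{\left(k \right)} = - 55 \left(k + 8\right) = - 55 \left(8 + k\right) = -440 - 55 k$)
$u{\left(o{\left(3 - -6 \right)} \right)} - 33208 = \left(-440 - 55 \left(-3 + \left(3 - -6\right)\right)\right) - 33208 = \left(-440 - 55 \left(-3 + \left(3 + 6\right)\right)\right) - 33208 = \left(-440 - 55 \left(-3 + 9\right)\right) - 33208 = \left(-440 - 330\right) - 33208 = -770 - 33208 = -33978$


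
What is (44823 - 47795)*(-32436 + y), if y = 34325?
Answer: -5614108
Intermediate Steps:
(44823 - 47795)*(-32436 + y) = (44823 - 47795)*(-32436 + 34325) = -2972*1889 = -5614108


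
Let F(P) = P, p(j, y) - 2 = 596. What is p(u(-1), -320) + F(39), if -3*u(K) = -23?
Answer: 637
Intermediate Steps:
u(K) = 23/3 (u(K) = -1/3*(-23) = 23/3)
p(j, y) = 598 (p(j, y) = 2 + 596 = 598)
p(u(-1), -320) + F(39) = 598 + 39 = 637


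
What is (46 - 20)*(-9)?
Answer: -234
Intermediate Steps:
(46 - 20)*(-9) = 26*(-9) = -234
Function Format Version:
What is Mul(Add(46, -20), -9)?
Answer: -234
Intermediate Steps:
Mul(Add(46, -20), -9) = Mul(26, -9) = -234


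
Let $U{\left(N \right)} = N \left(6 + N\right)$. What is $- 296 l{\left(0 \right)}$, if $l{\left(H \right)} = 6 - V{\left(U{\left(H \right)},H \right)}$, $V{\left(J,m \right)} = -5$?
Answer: $-3256$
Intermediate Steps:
$l{\left(H \right)} = 11$ ($l{\left(H \right)} = 6 - -5 = 6 + 5 = 11$)
$- 296 l{\left(0 \right)} = \left(-296\right) 11 = -3256$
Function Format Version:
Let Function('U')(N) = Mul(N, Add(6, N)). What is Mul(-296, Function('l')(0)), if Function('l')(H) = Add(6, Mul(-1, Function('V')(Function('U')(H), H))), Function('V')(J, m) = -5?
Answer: -3256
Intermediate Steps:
Function('l')(H) = 11 (Function('l')(H) = Add(6, Mul(-1, -5)) = Add(6, 5) = 11)
Mul(-296, Function('l')(0)) = Mul(-296, 11) = -3256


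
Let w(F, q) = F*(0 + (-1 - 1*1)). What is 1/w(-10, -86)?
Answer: 1/20 ≈ 0.050000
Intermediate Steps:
w(F, q) = -2*F (w(F, q) = F*(0 + (-1 - 1)) = F*(0 - 2) = F*(-2) = -2*F)
1/w(-10, -86) = 1/(-2*(-10)) = 1/20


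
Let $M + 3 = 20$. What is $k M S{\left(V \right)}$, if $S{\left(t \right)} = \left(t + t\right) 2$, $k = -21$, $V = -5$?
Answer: $7140$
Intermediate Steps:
$M = 17$ ($M = -3 + 20 = 17$)
$S{\left(t \right)} = 4 t$ ($S{\left(t \right)} = 2 t 2 = 4 t$)
$k M S{\left(V \right)} = \left(-21\right) 17 \cdot 4 \left(-5\right) = \left(-357\right) \left(-20\right) = 7140$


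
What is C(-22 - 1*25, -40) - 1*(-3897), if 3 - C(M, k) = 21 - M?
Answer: 3832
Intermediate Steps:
C(M, k) = -18 + M (C(M, k) = 3 - (21 - M) = 3 + (-21 + M) = -18 + M)
C(-22 - 1*25, -40) - 1*(-3897) = (-18 + (-22 - 1*25)) - 1*(-3897) = (-18 + (-22 - 25)) + 3897 = (-18 - 47) + 3897 = -65 + 3897 = 3832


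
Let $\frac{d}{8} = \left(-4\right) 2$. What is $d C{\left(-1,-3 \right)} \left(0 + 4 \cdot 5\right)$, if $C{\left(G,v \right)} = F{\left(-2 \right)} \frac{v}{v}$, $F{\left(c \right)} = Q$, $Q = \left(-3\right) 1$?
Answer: $3840$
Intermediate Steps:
$Q = -3$
$F{\left(c \right)} = -3$
$d = -64$ ($d = 8 \left(\left(-4\right) 2\right) = 8 \left(-8\right) = -64$)
$C{\left(G,v \right)} = -3$ ($C{\left(G,v \right)} = - 3 \frac{v}{v} = \left(-3\right) 1 = -3$)
$d C{\left(-1,-3 \right)} \left(0 + 4 \cdot 5\right) = \left(-64\right) \left(-3\right) \left(0 + 4 \cdot 5\right) = 192 \left(0 + 20\right) = 192 \cdot 20 = 3840$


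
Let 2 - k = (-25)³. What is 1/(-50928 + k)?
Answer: -1/35301 ≈ -2.8328e-5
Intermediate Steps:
k = 15627 (k = 2 - 1*(-25)³ = 2 - 1*(-15625) = 2 + 15625 = 15627)
1/(-50928 + k) = 1/(-50928 + 15627) = 1/(-35301) = -1/35301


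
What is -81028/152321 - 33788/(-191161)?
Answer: -10342771560/29117834681 ≈ -0.35520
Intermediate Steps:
-81028/152321 - 33788/(-191161) = -81028*1/152321 - 33788*(-1/191161) = -81028/152321 + 33788/191161 = -10342771560/29117834681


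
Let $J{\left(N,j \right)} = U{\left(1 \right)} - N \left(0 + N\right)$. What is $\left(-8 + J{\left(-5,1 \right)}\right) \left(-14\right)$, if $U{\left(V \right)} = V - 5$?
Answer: $518$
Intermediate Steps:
$U{\left(V \right)} = -5 + V$ ($U{\left(V \right)} = V - 5 = -5 + V$)
$J{\left(N,j \right)} = -4 - N^{2}$ ($J{\left(N,j \right)} = \left(-5 + 1\right) - N \left(0 + N\right) = -4 - N N = -4 - N^{2}$)
$\left(-8 + J{\left(-5,1 \right)}\right) \left(-14\right) = \left(-8 - 29\right) \left(-14\right) = \left(-37\right) \left(-14\right) = 518$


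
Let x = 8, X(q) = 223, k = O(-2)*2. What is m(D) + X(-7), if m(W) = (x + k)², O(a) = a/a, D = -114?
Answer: 323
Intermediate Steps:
O(a) = 1
k = 2 (k = 1*2 = 2)
m(W) = 100 (m(W) = (8 + 2)² = 10² = 100)
m(D) + X(-7) = 100 + 223 = 323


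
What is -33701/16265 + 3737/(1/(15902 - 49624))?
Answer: -2049700922911/16265 ≈ -1.2602e+8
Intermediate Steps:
-33701/16265 + 3737/(1/(15902 - 49624)) = -33701*1/16265 + 3737/(1/(-33722)) = -33701/16265 + 3737/(-1/33722) = -33701/16265 + 3737*(-33722) = -33701/16265 - 126019114 = -2049700922911/16265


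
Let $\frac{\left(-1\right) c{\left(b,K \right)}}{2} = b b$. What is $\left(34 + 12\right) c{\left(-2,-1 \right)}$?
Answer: $-368$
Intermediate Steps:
$c{\left(b,K \right)} = - 2 b^{2}$ ($c{\left(b,K \right)} = - 2 b b = - 2 b^{2}$)
$\left(34 + 12\right) c{\left(-2,-1 \right)} = \left(34 + 12\right) \left(- 2 \left(-2\right)^{2}\right) = 46 \left(\left(-2\right) 4\right) = 46 \left(-8\right) = -368$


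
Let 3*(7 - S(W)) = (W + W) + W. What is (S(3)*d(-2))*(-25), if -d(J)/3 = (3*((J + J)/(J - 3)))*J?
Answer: -1440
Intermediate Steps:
S(W) = 7 - W (S(W) = 7 - ((W + W) + W)/3 = 7 - (2*W + W)/3 = 7 - W)
d(J) = -18*J²/(-3 + J) (d(J) = -3*3*((J + J)/(J - 3))*J = -3*3*((2*J)/(-3 + J))*J = -3*3*(2*J/(-3 + J))*J = -3*6*J/(-3 + J)*J = -18*J²/(-3 + J))
(S(3)*d(-2))*(-25) = ((7 - 1*3)*(-18*(-2)²/(-3 - 2)))*(-25) = ((7 - 3)*(-18*4/(-5)))*(-25) = (4*(-18*4*(-⅕)))*(-25) = (4*(72/5))*(-25) = (288/5)*(-25) = -1440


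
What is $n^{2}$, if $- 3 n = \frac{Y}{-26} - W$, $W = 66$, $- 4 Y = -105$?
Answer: $\frac{5396329}{10816} \approx 498.92$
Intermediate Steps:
$Y = \frac{105}{4}$ ($Y = \left(- \frac{1}{4}\right) \left(-105\right) = \frac{105}{4} \approx 26.25$)
$n = \frac{2323}{104}$ ($n = - \frac{\frac{105}{4 \left(-26\right)} - 66}{3} = - \frac{\frac{105}{4} \left(- \frac{1}{26}\right) - 66}{3} = - \frac{- \frac{105}{104} - 66}{3} = \left(- \frac{1}{3}\right) \left(- \frac{6969}{104}\right) = \frac{2323}{104} \approx 22.337$)
$n^{2} = \left(\frac{2323}{104}\right)^{2} = \frac{5396329}{10816}$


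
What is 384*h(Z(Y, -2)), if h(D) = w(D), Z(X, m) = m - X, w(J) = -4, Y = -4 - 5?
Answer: -1536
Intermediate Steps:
Y = -9
h(D) = -4
384*h(Z(Y, -2)) = 384*(-4) = -1536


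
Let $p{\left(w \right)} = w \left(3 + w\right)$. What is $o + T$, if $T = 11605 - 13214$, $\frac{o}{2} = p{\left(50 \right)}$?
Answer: $3691$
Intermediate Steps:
$o = 5300$ ($o = 2 \cdot 50 \left(3 + 50\right) = 2 \cdot 50 \cdot 53 = 2 \cdot 2650 = 5300$)
$T = -1609$
$o + T = 5300 - 1609 = 3691$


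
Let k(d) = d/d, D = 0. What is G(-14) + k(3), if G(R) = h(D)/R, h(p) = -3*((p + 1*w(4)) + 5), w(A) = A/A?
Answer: 16/7 ≈ 2.2857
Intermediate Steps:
w(A) = 1
k(d) = 1
h(p) = -18 - 3*p (h(p) = -3*((p + 1*1) + 5) = -3*((p + 1) + 5) = -3*((1 + p) + 5) = -3*(6 + p) = -18 - 3*p)
G(R) = -18/R (G(R) = (-18 - 3*0)/R = (-18 + 0)/R = -18/R)
G(-14) + k(3) = -18/(-14) + 1 = -18*(-1/14) + 1 = 9/7 + 1 = 16/7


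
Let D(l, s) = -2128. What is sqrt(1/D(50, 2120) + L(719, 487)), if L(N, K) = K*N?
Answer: sqrt(99101702539)/532 ≈ 591.74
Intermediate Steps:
sqrt(1/D(50, 2120) + L(719, 487)) = sqrt(1/(-2128) + 487*719) = sqrt(-1/2128 + 350153) = sqrt(745125583/2128) = sqrt(99101702539)/532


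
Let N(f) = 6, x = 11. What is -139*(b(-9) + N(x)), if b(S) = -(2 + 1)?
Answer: -417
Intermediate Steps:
b(S) = -3 (b(S) = -1*3 = -3)
-139*(b(-9) + N(x)) = -139*(-3 + 6) = -139*3 = -417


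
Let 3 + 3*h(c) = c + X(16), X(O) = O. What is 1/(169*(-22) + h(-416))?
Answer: -3/11557 ≈ -0.00025958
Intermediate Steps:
h(c) = 13/3 + c/3 (h(c) = -1 + (c + 16)/3 = -1 + (16 + c)/3 = -1 + (16/3 + c/3) = 13/3 + c/3)
1/(169*(-22) + h(-416)) = 1/(169*(-22) + (13/3 + (1/3)*(-416))) = 1/(-3718 + (13/3 - 416/3)) = 1/(-3718 - 403/3) = 1/(-11557/3) = -3/11557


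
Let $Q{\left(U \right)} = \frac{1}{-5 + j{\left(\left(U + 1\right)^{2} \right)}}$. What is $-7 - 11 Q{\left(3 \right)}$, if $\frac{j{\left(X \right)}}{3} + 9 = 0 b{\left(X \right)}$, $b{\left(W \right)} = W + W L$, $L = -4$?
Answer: $- \frac{213}{32} \approx -6.6563$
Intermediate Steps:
$b{\left(W \right)} = - 3 W$ ($b{\left(W \right)} = W + W \left(-4\right) = W - 4 W = - 3 W$)
$j{\left(X \right)} = -27$ ($j{\left(X \right)} = -27 + 3 \cdot 0 \left(- 3 X\right) = -27 + 3 \cdot 0 = -27 + 0 = -27$)
$Q{\left(U \right)} = - \frac{1}{32}$ ($Q{\left(U \right)} = \frac{1}{-5 - 27} = \frac{1}{-32} = - \frac{1}{32}$)
$-7 - 11 Q{\left(3 \right)} = -7 - - \frac{11}{32} = -7 + \frac{11}{32} = - \frac{213}{32}$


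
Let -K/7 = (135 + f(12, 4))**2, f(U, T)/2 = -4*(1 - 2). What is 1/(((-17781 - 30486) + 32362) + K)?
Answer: -1/159048 ≈ -6.2874e-6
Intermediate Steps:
f(U, T) = 8 (f(U, T) = 2*(-4*(1 - 2)) = 2*(-4*(-1)) = 2*4 = 8)
K = -143143 (K = -7*(135 + 8)**2 = -7*143**2 = -7*20449 = -143143)
1/(((-17781 - 30486) + 32362) + K) = 1/(((-17781 - 30486) + 32362) - 143143) = 1/((-48267 + 32362) - 143143) = 1/(-15905 - 143143) = 1/(-159048) = -1/159048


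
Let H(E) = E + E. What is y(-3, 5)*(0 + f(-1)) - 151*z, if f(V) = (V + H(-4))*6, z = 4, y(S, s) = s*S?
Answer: 206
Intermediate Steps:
y(S, s) = S*s
H(E) = 2*E
f(V) = -48 + 6*V (f(V) = (V + 2*(-4))*6 = (V - 8)*6 = (-8 + V)*6 = -48 + 6*V)
y(-3, 5)*(0 + f(-1)) - 151*z = (-3*5)*(0 + (-48 + 6*(-1))) - 151*4 = -15*(0 + (-48 - 6)) - 604 = -15*(0 - 54) - 604 = -15*(-54) - 604 = 810 - 604 = 206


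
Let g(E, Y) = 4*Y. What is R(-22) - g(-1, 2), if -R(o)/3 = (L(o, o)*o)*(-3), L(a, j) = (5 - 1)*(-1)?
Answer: 784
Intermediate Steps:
L(a, j) = -4 (L(a, j) = 4*(-1) = -4)
R(o) = -36*o (R(o) = -3*(-4*o)*(-3) = -36*o)
R(-22) - g(-1, 2) = -36*(-22) - 4*2 = 792 - 1*8 = 792 - 8 = 784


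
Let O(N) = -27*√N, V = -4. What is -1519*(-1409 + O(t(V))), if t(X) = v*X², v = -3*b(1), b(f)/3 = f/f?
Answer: 2140271 + 492156*I ≈ 2.1403e+6 + 4.9216e+5*I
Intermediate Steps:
b(f) = 3 (b(f) = 3*(f/f) = 3*1 = 3)
v = -9 (v = -3*3 = -9)
t(X) = -9*X²
-1519*(-1409 + O(t(V))) = -1519*(-1409 - 27*12*I) = -1519*(-1409 - 324*I) = 2140271 + 492156*I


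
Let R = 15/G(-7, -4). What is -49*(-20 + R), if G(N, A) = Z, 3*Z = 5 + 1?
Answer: 1225/2 ≈ 612.50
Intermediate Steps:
Z = 2 (Z = (5 + 1)/3 = (⅓)*6 = 2)
G(N, A) = 2
R = 15/2 ≈ 7.5000
-49*(-20 + R) = -49*(-20 + 15/2) = -49*(-25/2) = 1225/2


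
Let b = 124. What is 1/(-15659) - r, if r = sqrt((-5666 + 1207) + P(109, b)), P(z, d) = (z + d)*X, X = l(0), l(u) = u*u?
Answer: -1/15659 - 7*I*sqrt(91) ≈ -6.3861e-5 - 66.776*I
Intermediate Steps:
l(u) = u**2
X = 0 (X = 0**2 = 0)
P(z, d) = 0 (P(z, d) = (z + d)*0 = (d + z)*0 = 0)
r = 7*I*sqrt(91) (r = sqrt((-5666 + 1207) + 0) = sqrt(-4459 + 0) = sqrt(-4459) = 7*I*sqrt(91) ≈ 66.776*I)
1/(-15659) - r = 1/(-15659) - 7*I*sqrt(91) = -1/15659 - 7*I*sqrt(91)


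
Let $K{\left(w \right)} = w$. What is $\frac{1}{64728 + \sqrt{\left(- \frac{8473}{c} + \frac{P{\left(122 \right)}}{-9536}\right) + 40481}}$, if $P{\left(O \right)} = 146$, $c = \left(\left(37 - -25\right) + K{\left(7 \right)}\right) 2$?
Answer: $\frac{21294994176}{1378369085303645} - \frac{4 \sqrt{273427728571446}}{1378369085303645} \approx 1.5401 \cdot 10^{-5}$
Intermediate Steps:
$c = 138$ ($c = \left(\left(37 - -25\right) + 7\right) 2 = \left(\left(37 + 25\right) + 7\right) 2 = \left(62 + 7\right) 2 = 69 \cdot 2 = 138$)
$\frac{1}{64728 + \sqrt{\left(- \frac{8473}{c} + \frac{P{\left(122 \right)}}{-9536}\right) + 40481}} = \frac{1}{64728 + \sqrt{\left(- \frac{8473}{138} + \frac{146}{-9536}\right) + 40481}} = \frac{1}{64728 + \sqrt{\left(\left(-8473\right) \frac{1}{138} + 146 \left(- \frac{1}{9536}\right)\right) + 40481}} = \frac{1}{64728 + \sqrt{\left(- \frac{8473}{138} - \frac{73}{4768}\right) + 40481}} = \frac{1}{64728 + \sqrt{- \frac{20204669}{328992} + 40481}} = \frac{1}{64728 + \sqrt{\frac{13297720483}{328992}}} = \frac{1}{64728 + \frac{\sqrt{273427728571446}}{82248}}$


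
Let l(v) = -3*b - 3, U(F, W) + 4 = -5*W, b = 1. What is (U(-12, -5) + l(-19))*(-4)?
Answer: -60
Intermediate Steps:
U(F, W) = -4 - 5*W
l(v) = -6 (l(v) = -3*1 - 3 = -3 - 3 = -6)
(U(-12, -5) + l(-19))*(-4) = ((-4 - 5*(-5)) - 6)*(-4) = ((-4 + 25) - 6)*(-4) = (21 - 6)*(-4) = 15*(-4) = -60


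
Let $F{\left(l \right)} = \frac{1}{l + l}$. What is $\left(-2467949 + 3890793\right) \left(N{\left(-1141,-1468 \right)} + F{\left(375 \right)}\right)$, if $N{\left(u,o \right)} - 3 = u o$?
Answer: $\frac{893719086112922}{375} \approx 2.3832 \cdot 10^{12}$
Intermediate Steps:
$N{\left(u,o \right)} = 3 + o u$ ($N{\left(u,o \right)} = 3 + u o = 3 + o u$)
$F{\left(l \right)} = \frac{1}{2 l}$
$\left(-2467949 + 3890793\right) \left(N{\left(-1141,-1468 \right)} + F{\left(375 \right)}\right) = \left(-2467949 + 3890793\right) \left(\left(3 - -1674988\right) + \frac{1}{2 \cdot 375}\right) = 1422844 \left(\left(3 + 1674988\right) + \frac{1}{2} \cdot \frac{1}{375}\right) = 1422844 \left(1674991 + \frac{1}{750}\right) = 1422844 \cdot \frac{1256243251}{750} = \frac{893719086112922}{375}$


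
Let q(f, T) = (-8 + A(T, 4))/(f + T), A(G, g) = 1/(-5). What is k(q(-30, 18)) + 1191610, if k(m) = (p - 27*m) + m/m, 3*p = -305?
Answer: 71489453/60 ≈ 1.1915e+6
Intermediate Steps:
A(G, g) = -1/5
q(f, T) = -41/(5*(T + f)) (q(f, T) = (-8 - 1/5)/(f + T) = -41/(5*(T + f)))
p = -305/3 (p = (1/3)*(-305) = -305/3 ≈ -101.67)
k(m) = -302/3 - 27*m (k(m) = (-305/3 - 27*m) + m/m = (-305/3 - 27*m) + 1 = -302/3 - 27*m)
k(q(-30, 18)) + 1191610 = (-302/3 - (-1107)/(5*18 + 5*(-30))) + 1191610 = (-302/3 - (-1107)/(90 - 150)) + 1191610 = (-302/3 - (-1107)/(-60)) + 1191610 = (-302/3 - (-1107)*(-1)/60) + 1191610 = (-302/3 - 27*41/60) + 1191610 = (-302/3 - 369/20) + 1191610 = -7147/60 + 1191610 = 71489453/60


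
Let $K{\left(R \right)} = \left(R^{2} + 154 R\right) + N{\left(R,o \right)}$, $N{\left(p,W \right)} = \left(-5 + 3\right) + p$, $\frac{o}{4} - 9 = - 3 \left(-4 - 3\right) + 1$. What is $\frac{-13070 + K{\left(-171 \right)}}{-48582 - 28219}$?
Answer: $\frac{10336}{76801} \approx 0.13458$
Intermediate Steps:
$o = 124$ ($o = 36 + 4 \left(- 3 \left(-4 - 3\right) + 1\right) = 36 + 4 \left(\left(-3\right) \left(-7\right) + 1\right) = 36 + 4 \left(21 + 1\right) = 36 + 4 \cdot 22 = 36 + 88 = 124$)
$N{\left(p,W \right)} = -2 + p$
$K{\left(R \right)} = -2 + R^{2} + 155 R$ ($K{\left(R \right)} = \left(R^{2} + 154 R\right) + \left(-2 + R\right) = -2 + R^{2} + 155 R$)
$\frac{-13070 + K{\left(-171 \right)}}{-48582 - 28219} = \frac{-13070 + \left(-2 + \left(-171\right)^{2} + 155 \left(-171\right)\right)}{-48582 - 28219} = \frac{-13070 - -2734}{-76801} = \left(-13070 + 2734\right) \left(- \frac{1}{76801}\right) = \left(-10336\right) \left(- \frac{1}{76801}\right) = \frac{10336}{76801}$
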